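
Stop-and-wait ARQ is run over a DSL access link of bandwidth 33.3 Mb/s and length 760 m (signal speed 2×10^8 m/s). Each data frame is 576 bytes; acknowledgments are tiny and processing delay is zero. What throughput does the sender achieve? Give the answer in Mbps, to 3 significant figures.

t_tx = L/R = 4608/3.33e+07 = 0.000138378 s.
t_prop = 760/200000000 = 3.8e-06 s; RTT = 7.6e-06 s.
Cycle = t_tx + RTT = 0.000145978 s.
Throughput = L / cycle = 4608 / 0.000145978 = 31.6 Mbps.

31.6 Mbps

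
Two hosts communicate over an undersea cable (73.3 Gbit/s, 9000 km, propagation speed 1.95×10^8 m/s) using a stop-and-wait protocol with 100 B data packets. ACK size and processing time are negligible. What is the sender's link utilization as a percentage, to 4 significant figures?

t_tx = L/R = 800/73300000000 = 1.09141e-08 s.
t_prop = 9000000/195000000 = 0.0461538 s; RTT = 0.0923077 s.
Cycle = t_tx + RTT = 0.0923077 s.
Utilization = t_tx / cycle = 1.09141e-08/0.0923077 = 0.00001182 %.

0.00001182 %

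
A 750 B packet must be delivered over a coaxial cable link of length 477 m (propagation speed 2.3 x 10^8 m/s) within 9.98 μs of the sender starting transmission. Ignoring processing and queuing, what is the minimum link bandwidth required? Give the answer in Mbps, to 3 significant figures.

759 Mbps

L = 6000 bits.
Propagation delay = 477 / 2.3e+08 = 2.07391 μs.
Transmission budget = 9.98 − 2.07391 = 7.90609 μs.
R ≥ L / t_tx = 6000 bits / 7.90609e-06 s = 759 Mbps.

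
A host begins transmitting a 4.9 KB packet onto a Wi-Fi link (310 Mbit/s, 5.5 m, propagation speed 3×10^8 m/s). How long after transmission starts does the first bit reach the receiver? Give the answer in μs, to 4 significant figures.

0.01833 μs

First bit experiences only propagation delay: d/s = 5.5/300000000 = 0.01833 μs.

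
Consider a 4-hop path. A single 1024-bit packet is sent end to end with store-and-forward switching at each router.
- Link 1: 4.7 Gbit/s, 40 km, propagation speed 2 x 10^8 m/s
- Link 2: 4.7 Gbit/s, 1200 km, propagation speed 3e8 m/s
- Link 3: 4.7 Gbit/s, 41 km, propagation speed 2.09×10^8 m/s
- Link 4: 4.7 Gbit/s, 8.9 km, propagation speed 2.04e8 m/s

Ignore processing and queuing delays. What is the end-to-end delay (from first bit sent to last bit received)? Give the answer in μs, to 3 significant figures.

Transmission delay per hop = L/R = 1024/4700000000 = 0.217872 μs; 4 hops → 0.871489 μs.
Propagation delays (d/s per hop): 200, 4000, 196.172, 43.6275 μs; sum = 4439.8 μs.
End-to-end = 4440 μs.

4440 μs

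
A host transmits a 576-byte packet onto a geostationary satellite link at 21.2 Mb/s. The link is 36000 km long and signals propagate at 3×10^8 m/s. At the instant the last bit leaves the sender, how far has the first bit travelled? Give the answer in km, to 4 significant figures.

t_tx = L/R = 4608/21200000 = 0.000217358 s.
Distance = s × t_tx = 300000000 × 0.000217358 = 65.21 km.

65.21 km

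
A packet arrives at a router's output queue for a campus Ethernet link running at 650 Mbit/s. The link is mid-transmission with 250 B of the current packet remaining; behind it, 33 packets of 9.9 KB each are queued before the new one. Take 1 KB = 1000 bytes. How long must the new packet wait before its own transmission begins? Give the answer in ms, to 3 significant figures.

Each queued packet: L/R = 79200/650000000 = 0.121846 ms.
33 queued → 4.02092 ms.
Plus remaining 2000 bits of current packet: 0.00307692 ms.
Queuing delay = 4.02 ms.

4.02 ms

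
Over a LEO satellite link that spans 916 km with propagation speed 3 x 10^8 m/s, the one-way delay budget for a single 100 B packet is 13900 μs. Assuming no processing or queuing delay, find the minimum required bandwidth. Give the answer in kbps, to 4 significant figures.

L = 800 bits.
Propagation delay = 916000 / 300000000 = 3053.33 μs.
Transmission budget = 13900 − 3053.33 = 10846.7 μs.
R ≥ L / t_tx = 800 bits / 0.0108467 s = 73.76 kbps.

73.76 kbps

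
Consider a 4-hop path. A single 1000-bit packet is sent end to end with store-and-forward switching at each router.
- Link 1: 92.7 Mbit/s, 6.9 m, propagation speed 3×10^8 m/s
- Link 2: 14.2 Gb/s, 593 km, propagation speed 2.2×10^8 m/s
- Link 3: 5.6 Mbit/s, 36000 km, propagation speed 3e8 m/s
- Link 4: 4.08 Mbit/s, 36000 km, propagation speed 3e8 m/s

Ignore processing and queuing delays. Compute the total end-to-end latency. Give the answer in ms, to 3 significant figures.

Transmission delays (L/R per hop): 0.0107875, 7.04225e-05, 0.178571, 0.245098 ms; sum = 0.434527 ms.
Propagation delays (d/s per hop): 2.3e-05, 2.69545, 120, 120 ms; sum = 242.695 ms.
End-to-end = 243 ms.

243 ms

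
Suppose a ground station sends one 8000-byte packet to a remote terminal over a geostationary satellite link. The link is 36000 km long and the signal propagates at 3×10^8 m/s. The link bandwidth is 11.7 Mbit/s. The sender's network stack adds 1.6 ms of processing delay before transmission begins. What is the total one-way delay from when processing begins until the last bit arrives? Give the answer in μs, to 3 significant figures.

L = 8000 × 8 = 64000 bits.
Transmission delay = L/R = 64000 / 11700000 = 5470.09 μs.
Propagation delay = d/s = 36000000 m / 300000000 m/s = 120000 μs.
Plus processing delay 1.6 ms = 1600 μs.
Total = 127000 μs.

127000 μs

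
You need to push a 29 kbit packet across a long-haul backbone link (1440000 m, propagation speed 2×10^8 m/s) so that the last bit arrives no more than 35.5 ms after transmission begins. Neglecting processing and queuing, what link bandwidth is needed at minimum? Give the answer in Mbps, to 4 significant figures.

1.025 Mbps

Propagation delay = 1440000 / 200000000 = 7.2 ms.
Transmission budget = 35.5 − 7.2 = 28.3 ms.
R ≥ L / t_tx = 29000 bits / 0.0283 s = 1.025 Mbps.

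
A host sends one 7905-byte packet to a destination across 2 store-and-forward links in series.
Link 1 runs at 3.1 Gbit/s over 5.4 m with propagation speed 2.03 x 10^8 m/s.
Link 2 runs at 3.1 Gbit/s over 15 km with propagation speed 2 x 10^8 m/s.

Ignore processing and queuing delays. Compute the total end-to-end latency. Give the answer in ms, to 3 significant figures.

0.116 ms

L = 7905 × 8 = 63240 bits.
Transmission delay per hop = L/R = 63240/3100000000 = 0.0204 ms; 2 hops → 0.0408 ms.
Propagation delays (d/s per hop): 2.6601e-05, 0.075 ms; sum = 0.0750266 ms.
End-to-end = 0.116 ms.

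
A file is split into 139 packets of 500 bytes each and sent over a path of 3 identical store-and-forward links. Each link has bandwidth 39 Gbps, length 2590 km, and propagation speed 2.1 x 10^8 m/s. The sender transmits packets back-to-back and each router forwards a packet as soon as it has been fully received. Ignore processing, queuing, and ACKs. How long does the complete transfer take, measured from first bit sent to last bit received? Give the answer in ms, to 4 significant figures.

37.01 ms

Per-hop transmission t_tx = L/R = 4000/39000000000 = 0.000102564 ms.
Per-hop propagation t_prop = 2590000/210000000 = 12.3333 ms.
Pipeline fill: first packet needs 3·t_tx to clear all hops; remaining 138 packets each add one t_tx.
Total = (3+139-1)·t_tx + 3·t_prop = 141·0.000102564 + 3·12.3333 = 37.01 ms.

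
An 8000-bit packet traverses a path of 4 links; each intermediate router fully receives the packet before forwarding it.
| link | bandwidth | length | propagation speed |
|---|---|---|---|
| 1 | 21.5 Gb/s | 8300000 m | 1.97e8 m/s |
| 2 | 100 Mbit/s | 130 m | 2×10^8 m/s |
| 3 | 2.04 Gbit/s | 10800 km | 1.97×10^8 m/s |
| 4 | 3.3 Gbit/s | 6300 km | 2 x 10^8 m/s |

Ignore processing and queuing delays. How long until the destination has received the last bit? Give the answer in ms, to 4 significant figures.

Transmission delays (L/R per hop): 0.000372093, 0.08, 0.00392157, 0.00242424 ms; sum = 0.0867179 ms.
Propagation delays (d/s per hop): 42.132, 0.00065, 54.8223, 31.5 ms; sum = 128.455 ms.
End-to-end = 128.5 ms.

128.5 ms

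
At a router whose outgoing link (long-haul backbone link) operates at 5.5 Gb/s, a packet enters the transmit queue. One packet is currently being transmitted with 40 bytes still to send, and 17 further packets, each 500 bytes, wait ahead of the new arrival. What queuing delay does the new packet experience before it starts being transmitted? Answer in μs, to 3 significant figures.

12.4 μs

Each queued packet: L/R = 4000/5500000000 = 0.727273 μs.
17 queued → 12.3636 μs.
Plus remaining 320 bits of current packet: 0.0581818 μs.
Queuing delay = 12.4 μs.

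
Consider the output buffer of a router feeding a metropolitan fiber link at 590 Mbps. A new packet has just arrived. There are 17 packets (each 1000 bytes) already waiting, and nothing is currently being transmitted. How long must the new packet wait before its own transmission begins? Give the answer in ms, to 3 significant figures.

0.231 ms

Each queued packet: L/R = 8000/590000000 = 0.0135593 ms.
17 queued → 0.230508 ms.
Queuing delay = 0.231 ms.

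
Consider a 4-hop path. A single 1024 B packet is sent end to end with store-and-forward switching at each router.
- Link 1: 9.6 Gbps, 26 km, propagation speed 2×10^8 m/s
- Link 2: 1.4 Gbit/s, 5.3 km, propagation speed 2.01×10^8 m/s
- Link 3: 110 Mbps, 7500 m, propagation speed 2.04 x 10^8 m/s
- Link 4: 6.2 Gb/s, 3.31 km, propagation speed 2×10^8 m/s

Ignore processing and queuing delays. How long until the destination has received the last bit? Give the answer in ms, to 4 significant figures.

L = 1024 × 8 = 8192 bits.
Transmission delays (L/R per hop): 0.000853333, 0.00585143, 0.0744727, 0.00132129 ms; sum = 0.0824988 ms.
Propagation delays (d/s per hop): 0.13, 0.0263682, 0.0367647, 0.01655 ms; sum = 0.209683 ms.
End-to-end = 0.2922 ms.

0.2922 ms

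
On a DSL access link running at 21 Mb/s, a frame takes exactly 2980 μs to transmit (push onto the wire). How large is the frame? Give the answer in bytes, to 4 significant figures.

L = R × t_tx = 21000000 b/s × 0.00298 s = 62580 bits.
In bytes: 62580 / 8 = 7823 bytes.

7823 bytes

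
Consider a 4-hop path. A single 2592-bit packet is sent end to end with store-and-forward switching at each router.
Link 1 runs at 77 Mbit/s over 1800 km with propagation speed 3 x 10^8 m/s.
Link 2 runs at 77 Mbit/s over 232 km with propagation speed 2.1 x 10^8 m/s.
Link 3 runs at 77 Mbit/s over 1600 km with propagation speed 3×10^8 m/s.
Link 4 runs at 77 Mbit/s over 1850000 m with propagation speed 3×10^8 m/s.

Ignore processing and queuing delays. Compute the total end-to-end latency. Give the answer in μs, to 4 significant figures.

Transmission delay per hop = L/R = 2592/77000000 = 33.6623 μs; 4 hops → 134.649 μs.
Propagation delays (d/s per hop): 6000, 1104.76, 5333.33, 6166.67 μs; sum = 18604.8 μs.
End-to-end = 18740 μs.

18740 μs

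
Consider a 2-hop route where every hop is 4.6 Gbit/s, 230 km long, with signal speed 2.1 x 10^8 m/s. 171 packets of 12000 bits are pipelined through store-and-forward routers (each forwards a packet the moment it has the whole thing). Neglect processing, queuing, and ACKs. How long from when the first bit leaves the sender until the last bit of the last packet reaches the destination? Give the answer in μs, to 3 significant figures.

2640 μs

Per-hop transmission t_tx = L/R = 12000/4600000000 = 2.6087 μs.
Per-hop propagation t_prop = 230000/210000000 = 1095.24 μs.
Pipeline fill: first packet needs 2·t_tx to clear all hops; remaining 170 packets each add one t_tx.
Total = (2+171-1)·t_tx + 2·t_prop = 172·2.6087 + 2·1095.24 = 2640 μs.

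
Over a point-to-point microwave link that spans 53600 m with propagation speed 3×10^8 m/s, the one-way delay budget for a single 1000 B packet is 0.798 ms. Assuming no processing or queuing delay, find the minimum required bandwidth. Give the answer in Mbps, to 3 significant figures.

L = 8000 bits.
Propagation delay = 53600 / 300000000 = 0.178667 ms.
Transmission budget = 0.798 − 0.178667 = 0.619333 ms.
R ≥ L / t_tx = 8000 bits / 0.000619333 s = 12.9 Mbps.

12.9 Mbps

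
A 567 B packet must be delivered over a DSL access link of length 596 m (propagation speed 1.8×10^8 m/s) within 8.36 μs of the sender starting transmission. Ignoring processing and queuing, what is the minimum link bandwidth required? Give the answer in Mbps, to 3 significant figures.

898 Mbps

L = 4536 bits.
Propagation delay = 596 / 180000000 = 3.31111 μs.
Transmission budget = 8.36 − 3.31111 = 5.04889 μs.
R ≥ L / t_tx = 4536 bits / 5.04889e-06 s = 898 Mbps.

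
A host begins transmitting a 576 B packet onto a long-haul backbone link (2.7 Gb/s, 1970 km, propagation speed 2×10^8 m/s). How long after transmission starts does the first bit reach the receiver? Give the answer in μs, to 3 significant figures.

9850 μs

First bit experiences only propagation delay: d/s = 1970000/200000000 = 9850 μs.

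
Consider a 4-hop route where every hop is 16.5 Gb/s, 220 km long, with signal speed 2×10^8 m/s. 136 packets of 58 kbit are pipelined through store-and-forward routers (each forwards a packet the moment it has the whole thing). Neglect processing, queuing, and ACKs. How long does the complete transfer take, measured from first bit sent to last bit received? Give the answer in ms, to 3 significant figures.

4.89 ms

Per-hop transmission t_tx = L/R = 58000/16500000000 = 0.00351515 ms.
Per-hop propagation t_prop = 220000/200000000 = 1.1 ms.
Pipeline fill: first packet needs 4·t_tx to clear all hops; remaining 135 packets each add one t_tx.
Total = (4+136-1)·t_tx + 4·t_prop = 139·0.00351515 + 4·1.1 = 4.89 ms.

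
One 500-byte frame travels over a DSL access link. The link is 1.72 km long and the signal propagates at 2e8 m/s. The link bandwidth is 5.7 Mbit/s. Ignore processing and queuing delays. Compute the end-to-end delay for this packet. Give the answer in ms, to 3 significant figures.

0.710 ms

L = 500 × 8 = 4000 bits.
Transmission delay = L/R = 4000 / 5700000 = 0.701754 ms.
Propagation delay = d/s = 1720 m / 200000000 m/s = 0.0086 ms.
Total = 0.710 ms.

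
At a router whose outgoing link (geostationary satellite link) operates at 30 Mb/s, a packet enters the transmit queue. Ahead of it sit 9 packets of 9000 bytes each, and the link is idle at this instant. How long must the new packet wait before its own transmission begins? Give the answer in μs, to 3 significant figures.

21600 μs

Each queued packet: L/R = 72000/30000000 = 2400 μs.
9 queued → 21600 μs.
Queuing delay = 21600 μs.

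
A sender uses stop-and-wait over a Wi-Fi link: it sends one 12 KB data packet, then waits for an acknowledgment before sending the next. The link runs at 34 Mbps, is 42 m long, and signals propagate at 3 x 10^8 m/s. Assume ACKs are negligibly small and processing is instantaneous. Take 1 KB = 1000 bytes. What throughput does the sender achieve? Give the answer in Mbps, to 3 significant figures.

34.0 Mbps

t_tx = L/R = 96000/34000000 = 0.00282353 s.
t_prop = 42/300000000 = 1.4e-07 s; RTT = 2.8e-07 s.
Cycle = t_tx + RTT = 0.00282381 s.
Throughput = L / cycle = 96000 / 0.00282381 = 34.0 Mbps.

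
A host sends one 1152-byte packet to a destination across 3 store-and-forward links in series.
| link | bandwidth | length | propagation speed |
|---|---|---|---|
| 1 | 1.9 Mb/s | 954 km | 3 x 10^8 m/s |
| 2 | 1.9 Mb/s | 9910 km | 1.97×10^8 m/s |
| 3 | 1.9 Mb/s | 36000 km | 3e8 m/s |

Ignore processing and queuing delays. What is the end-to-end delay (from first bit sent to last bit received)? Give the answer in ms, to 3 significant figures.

188 ms

L = 1152 × 8 = 9216 bits.
Transmission delay per hop = L/R = 9216/1900000 = 4.85053 ms; 3 hops → 14.5516 ms.
Propagation delays (d/s per hop): 3.18, 50.3046, 120 ms; sum = 173.485 ms.
End-to-end = 188 ms.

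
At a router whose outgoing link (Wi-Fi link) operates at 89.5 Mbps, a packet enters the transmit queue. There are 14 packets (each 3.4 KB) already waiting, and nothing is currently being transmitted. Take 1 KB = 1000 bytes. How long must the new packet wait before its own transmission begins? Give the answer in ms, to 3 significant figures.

Each queued packet: L/R = 27200/89500000 = 0.303911 ms.
14 queued → 4.25475 ms.
Queuing delay = 4.25 ms.

4.25 ms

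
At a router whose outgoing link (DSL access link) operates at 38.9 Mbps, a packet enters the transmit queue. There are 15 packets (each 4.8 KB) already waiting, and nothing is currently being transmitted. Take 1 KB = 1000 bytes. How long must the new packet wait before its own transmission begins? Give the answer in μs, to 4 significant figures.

Each queued packet: L/R = 38400/38900000 = 987.147 μs.
15 queued → 14807.2 μs.
Queuing delay = 14810 μs.

14810 μs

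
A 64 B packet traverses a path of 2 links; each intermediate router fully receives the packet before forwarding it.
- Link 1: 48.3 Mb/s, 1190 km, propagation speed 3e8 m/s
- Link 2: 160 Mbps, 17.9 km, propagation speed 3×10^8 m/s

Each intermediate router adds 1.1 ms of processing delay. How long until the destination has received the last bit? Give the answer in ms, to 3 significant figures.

L = 64 × 8 = 512 bits.
Transmission delays (L/R per hop): 0.0106004, 0.0032 ms; sum = 0.0138004 ms.
Propagation delays (d/s per hop): 3.96667, 0.0596667 ms; sum = 4.02633 ms.
Processing at 1 router(s): 1 × 1.1 ms = 1.1 ms.
End-to-end = 5.14 ms.

5.14 ms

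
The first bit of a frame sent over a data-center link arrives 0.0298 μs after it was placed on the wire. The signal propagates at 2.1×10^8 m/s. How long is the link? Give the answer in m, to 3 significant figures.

6.26 m

d = s × t_prop = 210000000 × 2.98e-08 = 6.26 m.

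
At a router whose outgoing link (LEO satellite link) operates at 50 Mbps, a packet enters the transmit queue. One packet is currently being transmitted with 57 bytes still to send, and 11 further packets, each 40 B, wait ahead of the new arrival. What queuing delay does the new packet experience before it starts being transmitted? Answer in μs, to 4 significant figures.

79.52 μs

Each queued packet: L/R = 320/50000000 = 6.4 μs.
11 queued → 70.4 μs.
Plus remaining 456 bits of current packet: 9.12 μs.
Queuing delay = 79.52 μs.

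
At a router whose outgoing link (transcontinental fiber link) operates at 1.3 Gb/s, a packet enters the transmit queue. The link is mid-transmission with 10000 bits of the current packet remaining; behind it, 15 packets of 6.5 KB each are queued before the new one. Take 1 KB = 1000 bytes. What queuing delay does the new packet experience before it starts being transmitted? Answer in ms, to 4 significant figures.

0.6077 ms

Each queued packet: L/R = 52000/1300000000 = 0.04 ms.
15 queued → 0.6 ms.
Plus remaining 10000 bits of current packet: 0.00769231 ms.
Queuing delay = 0.6077 ms.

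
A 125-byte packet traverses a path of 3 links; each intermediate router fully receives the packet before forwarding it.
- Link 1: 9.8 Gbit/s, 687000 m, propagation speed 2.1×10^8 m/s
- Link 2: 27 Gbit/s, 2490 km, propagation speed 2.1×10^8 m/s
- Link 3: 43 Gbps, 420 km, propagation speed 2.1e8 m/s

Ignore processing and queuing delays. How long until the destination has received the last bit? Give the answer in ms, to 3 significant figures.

L = 125 × 8 = 1000 bits.
Transmission delays (L/R per hop): 0.000102041, 3.7037e-05, 2.32558e-05 ms; sum = 0.000162334 ms.
Propagation delays (d/s per hop): 3.27143, 11.8571, 2 ms; sum = 17.1286 ms.
End-to-end = 17.1 ms.

17.1 ms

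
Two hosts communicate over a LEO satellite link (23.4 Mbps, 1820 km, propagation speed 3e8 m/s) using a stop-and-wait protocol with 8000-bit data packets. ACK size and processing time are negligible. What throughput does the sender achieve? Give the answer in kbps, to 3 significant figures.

641 kbps

t_tx = L/R = 8000/23400000 = 0.00034188 s.
t_prop = 1820000/300000000 = 0.00606667 s; RTT = 0.0121333 s.
Cycle = t_tx + RTT = 0.0124752 s.
Throughput = L / cycle = 8000 / 0.0124752 = 641 kbps.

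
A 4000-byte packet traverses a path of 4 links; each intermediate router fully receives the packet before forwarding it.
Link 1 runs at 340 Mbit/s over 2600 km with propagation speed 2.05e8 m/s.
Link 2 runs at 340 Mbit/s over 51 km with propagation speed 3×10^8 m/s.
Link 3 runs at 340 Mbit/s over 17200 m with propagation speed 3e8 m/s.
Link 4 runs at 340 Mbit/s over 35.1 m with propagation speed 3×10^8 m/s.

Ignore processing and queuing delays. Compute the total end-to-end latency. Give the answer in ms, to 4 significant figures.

L = 4000 × 8 = 32000 bits.
Transmission delay per hop = L/R = 32000/340000000 = 0.0941176 ms; 4 hops → 0.376471 ms.
Propagation delays (d/s per hop): 12.6829, 0.17, 0.0573333, 0.000117 ms; sum = 12.9104 ms.
End-to-end = 13.29 ms.

13.29 ms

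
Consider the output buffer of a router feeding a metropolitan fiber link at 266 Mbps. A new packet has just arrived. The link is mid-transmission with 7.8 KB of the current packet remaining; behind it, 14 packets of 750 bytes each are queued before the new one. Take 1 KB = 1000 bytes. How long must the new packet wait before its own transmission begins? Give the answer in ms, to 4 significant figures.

0.5504 ms

Each queued packet: L/R = 6000/266000000 = 0.0225564 ms.
14 queued → 0.315789 ms.
Plus remaining 62400 bits of current packet: 0.234586 ms.
Queuing delay = 0.5504 ms.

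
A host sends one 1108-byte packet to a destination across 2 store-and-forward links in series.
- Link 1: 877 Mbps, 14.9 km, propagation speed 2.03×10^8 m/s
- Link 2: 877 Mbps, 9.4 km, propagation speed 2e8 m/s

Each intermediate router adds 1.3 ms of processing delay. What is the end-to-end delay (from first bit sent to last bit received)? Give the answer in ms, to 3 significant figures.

L = 1108 × 8 = 8864 bits.
Transmission delay per hop = L/R = 8864/877000000 = 0.0101072 ms; 2 hops → 0.0202144 ms.
Propagation delays (d/s per hop): 0.073399, 0.047 ms; sum = 0.120399 ms.
Processing at 1 router(s): 1 × 1.3 ms = 1.3 ms.
End-to-end = 1.44 ms.

1.44 ms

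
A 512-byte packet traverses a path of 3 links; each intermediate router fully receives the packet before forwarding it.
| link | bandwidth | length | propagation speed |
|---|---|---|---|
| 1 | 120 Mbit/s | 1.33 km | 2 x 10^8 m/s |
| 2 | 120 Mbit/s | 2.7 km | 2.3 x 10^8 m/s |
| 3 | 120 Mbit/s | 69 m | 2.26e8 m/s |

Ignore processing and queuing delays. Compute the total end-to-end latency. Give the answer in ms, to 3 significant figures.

L = 512 × 8 = 4096 bits.
Transmission delay per hop = L/R = 4096/120000000 = 0.0341333 ms; 3 hops → 0.1024 ms.
Propagation delays (d/s per hop): 0.00665, 0.0117391, 0.00030531 ms; sum = 0.0186944 ms.
End-to-end = 0.121 ms.

0.121 ms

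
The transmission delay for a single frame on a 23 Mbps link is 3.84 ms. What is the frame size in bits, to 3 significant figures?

88300 bits

L = R × t_tx = 23000000 b/s × 0.00384 s = 88320 bits.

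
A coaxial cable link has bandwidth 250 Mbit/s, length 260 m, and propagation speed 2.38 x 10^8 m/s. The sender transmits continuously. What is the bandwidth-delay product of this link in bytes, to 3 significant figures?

Propagation delay = 260 / 238000000 = 1.09244e-06 s.
BDP = R × t_prop = 250000000 × 1.09244e-06 = 273.109 bits.
In bytes: 273.109/8 = 34.1 bytes.

34.1 bytes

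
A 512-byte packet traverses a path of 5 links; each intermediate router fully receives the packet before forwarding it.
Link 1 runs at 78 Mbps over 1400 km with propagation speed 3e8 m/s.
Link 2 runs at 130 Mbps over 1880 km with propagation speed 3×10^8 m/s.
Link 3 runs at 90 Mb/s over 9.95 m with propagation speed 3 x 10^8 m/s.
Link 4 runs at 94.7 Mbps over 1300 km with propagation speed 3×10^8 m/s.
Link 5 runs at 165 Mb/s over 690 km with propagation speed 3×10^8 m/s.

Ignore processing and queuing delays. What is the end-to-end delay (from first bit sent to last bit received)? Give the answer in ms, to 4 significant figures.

L = 512 × 8 = 4096 bits.
Transmission delays (L/R per hop): 0.0525128, 0.0315077, 0.0455111, 0.0432524, 0.0248242 ms; sum = 0.197608 ms.
Propagation delays (d/s per hop): 4.66667, 6.26667, 3.31667e-05, 4.33333, 2.3 ms; sum = 17.5667 ms.
End-to-end = 17.76 ms.

17.76 ms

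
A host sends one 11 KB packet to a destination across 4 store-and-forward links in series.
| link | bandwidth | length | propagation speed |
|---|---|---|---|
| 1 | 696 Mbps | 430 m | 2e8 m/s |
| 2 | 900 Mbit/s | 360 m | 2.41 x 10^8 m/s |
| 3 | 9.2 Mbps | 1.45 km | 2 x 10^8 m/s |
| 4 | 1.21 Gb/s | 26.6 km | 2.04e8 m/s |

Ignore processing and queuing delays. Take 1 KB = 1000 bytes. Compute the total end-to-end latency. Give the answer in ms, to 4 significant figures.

10.00 ms

L = 88000 bits.
Transmission delays (L/R per hop): 0.126437, 0.0977778, 9.56522, 0.0727273 ms; sum = 9.86216 ms.
Propagation delays (d/s per hop): 0.00215, 0.00149378, 0.00725, 0.130392 ms; sum = 0.141286 ms.
End-to-end = 10.00 ms.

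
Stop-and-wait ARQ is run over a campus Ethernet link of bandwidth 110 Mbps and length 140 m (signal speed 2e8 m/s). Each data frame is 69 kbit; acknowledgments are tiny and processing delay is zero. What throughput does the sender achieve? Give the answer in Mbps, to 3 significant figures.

110 Mbps

t_tx = L/R = 69000/110000000 = 0.000627273 s.
t_prop = 140/200000000 = 7e-07 s; RTT = 1.4e-06 s.
Cycle = t_tx + RTT = 0.000628673 s.
Throughput = L / cycle = 69000 / 0.000628673 = 110 Mbps.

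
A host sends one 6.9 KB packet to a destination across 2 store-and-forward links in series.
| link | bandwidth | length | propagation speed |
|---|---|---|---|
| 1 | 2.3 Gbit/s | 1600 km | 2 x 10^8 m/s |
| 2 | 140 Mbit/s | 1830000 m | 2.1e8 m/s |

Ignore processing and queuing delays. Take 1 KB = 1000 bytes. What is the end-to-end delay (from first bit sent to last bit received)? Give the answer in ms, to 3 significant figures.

17.1 ms

L = 55200 bits.
Transmission delays (L/R per hop): 0.024, 0.394286 ms; sum = 0.418286 ms.
Propagation delays (d/s per hop): 8, 8.71429 ms; sum = 16.7143 ms.
End-to-end = 17.1 ms.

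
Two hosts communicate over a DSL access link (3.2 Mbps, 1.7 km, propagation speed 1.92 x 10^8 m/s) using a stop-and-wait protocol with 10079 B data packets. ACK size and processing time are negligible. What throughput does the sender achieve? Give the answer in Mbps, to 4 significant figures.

t_tx = L/R = 80632/3200000 = 0.0251975 s.
t_prop = 1700/192000000 = 8.85417e-06 s; RTT = 1.77083e-05 s.
Cycle = t_tx + RTT = 0.0252152 s.
Throughput = L / cycle = 80632 / 0.0252152 = 3.198 Mbps.

3.198 Mbps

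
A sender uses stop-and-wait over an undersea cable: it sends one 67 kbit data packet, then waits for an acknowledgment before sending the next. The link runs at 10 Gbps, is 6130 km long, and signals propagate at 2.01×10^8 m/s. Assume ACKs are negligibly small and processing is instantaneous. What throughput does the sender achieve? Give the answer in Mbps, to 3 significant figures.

1.10 Mbps

t_tx = L/R = 67000/10000000000 = 6.7e-06 s.
t_prop = 6130000/2.01e+08 = 0.0304975 s; RTT = 0.060995 s.
Cycle = t_tx + RTT = 0.0610017 s.
Throughput = L / cycle = 67000 / 0.0610017 = 1.10 Mbps.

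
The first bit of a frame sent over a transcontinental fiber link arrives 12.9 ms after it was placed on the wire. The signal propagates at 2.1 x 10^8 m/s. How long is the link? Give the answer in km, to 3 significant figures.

2710 km

d = s × t_prop = 210000000 × 0.0129 = 2710 km.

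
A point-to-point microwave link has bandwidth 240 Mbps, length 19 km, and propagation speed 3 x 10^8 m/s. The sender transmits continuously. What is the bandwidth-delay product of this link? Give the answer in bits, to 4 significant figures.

15200 bits

Propagation delay = 19000 / 300000000 = 6.33333e-05 s.
BDP = R × t_prop = 240000000 × 6.33333e-05 = 15200 bits.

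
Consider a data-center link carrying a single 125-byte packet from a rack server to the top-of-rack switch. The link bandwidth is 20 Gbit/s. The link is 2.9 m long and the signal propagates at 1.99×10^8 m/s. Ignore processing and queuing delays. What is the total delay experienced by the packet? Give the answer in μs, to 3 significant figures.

L = 125 × 8 = 1000 bits.
Transmission delay = L/R = 1000 / 20000000000 = 0.05 μs.
Propagation delay = d/s = 2.9 m / 199000000 m/s = 0.0145729 μs.
Total = 0.0646 μs.

0.0646 μs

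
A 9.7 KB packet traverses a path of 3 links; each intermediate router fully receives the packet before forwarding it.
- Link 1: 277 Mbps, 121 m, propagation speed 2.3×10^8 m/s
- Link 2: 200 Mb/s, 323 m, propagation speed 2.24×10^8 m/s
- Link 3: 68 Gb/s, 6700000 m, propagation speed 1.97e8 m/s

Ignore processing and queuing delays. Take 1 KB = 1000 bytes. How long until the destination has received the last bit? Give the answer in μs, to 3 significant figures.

L = 77600 bits.
Transmission delays (L/R per hop): 280.144, 388, 1.14118 μs; sum = 669.286 μs.
Propagation delays (d/s per hop): 0.526087, 1.44196, 34010.2 μs; sum = 34012.1 μs.
End-to-end = 34700 μs.

34700 μs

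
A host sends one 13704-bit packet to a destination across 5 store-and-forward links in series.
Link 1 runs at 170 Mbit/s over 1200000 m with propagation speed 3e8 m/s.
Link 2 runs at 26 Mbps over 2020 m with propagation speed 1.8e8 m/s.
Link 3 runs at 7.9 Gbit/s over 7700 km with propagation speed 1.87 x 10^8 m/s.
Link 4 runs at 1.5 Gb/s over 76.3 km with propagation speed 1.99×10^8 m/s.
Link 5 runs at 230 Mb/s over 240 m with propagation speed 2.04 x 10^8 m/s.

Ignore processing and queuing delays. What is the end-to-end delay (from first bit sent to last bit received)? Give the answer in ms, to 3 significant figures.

Transmission delays (L/R per hop): 0.0806118, 0.527077, 0.00173468, 0.009136, 0.0595826 ms; sum = 0.678142 ms.
Propagation delays (d/s per hop): 4, 0.0112222, 41.1765, 0.383417, 0.00117647 ms; sum = 45.5723 ms.
End-to-end = 46.3 ms.

46.3 ms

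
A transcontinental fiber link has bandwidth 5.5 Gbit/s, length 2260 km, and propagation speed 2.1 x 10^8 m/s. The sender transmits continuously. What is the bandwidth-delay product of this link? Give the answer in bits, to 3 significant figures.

Propagation delay = 2260000 / 210000000 = 0.0107619 s.
BDP = R × t_prop = 5500000000 × 0.0107619 = 59190500 bits.

59200000 bits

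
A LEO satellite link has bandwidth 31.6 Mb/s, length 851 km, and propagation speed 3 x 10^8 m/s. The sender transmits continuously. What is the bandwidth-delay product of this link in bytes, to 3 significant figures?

Propagation delay = 851000 / 300000000 = 0.00283667 s.
BDP = R × t_prop = 31600000 × 0.00283667 = 89638.7 bits.
In bytes: 89638.7/8 = 11200 bytes.

11200 bytes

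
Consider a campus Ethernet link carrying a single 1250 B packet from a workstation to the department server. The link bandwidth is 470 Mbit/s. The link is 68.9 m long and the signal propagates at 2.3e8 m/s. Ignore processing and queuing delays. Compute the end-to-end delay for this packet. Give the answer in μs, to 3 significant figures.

L = 1250 × 8 = 10000 bits.
Transmission delay = L/R = 10000 / 470000000 = 21.2766 μs.
Propagation delay = d/s = 68.9 m / 2.3e+08 m/s = 0.299565 μs.
Total = 21.6 μs.

21.6 μs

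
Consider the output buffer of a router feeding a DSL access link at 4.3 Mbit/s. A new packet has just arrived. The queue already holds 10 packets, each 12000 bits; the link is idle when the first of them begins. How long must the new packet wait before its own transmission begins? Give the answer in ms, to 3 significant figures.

27.9 ms

Each queued packet: L/R = 12000/4300000 = 2.7907 ms.
10 queued → 27.907 ms.
Queuing delay = 27.9 ms.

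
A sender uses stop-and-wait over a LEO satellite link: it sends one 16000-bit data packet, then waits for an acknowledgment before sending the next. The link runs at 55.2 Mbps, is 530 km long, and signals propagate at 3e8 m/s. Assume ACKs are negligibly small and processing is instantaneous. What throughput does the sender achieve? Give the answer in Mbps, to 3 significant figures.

t_tx = L/R = 16000/55200000 = 0.000289855 s.
t_prop = 530000/300000000 = 0.00176667 s; RTT = 0.00353333 s.
Cycle = t_tx + RTT = 0.00382319 s.
Throughput = L / cycle = 16000 / 0.00382319 = 4.18 Mbps.

4.18 Mbps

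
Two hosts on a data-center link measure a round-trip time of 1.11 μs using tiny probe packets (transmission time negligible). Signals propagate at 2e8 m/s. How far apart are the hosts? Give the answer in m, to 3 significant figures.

111 m

One-way propagation = RTT/2 = 0.555 μs.
d = s × t = 200000000 × 5.55e-07 = 111 m.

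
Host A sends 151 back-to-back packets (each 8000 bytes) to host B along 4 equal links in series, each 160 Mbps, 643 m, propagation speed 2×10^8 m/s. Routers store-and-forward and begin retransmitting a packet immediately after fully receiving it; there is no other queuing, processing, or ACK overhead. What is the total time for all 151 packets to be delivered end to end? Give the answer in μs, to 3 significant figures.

Per-hop transmission t_tx = L/R = 64000/160000000 = 400 μs.
Per-hop propagation t_prop = 643/200000000 = 3.215 μs.
Pipeline fill: first packet needs 4·t_tx to clear all hops; remaining 150 packets each add one t_tx.
Total = (4+151-1)·t_tx + 4·t_prop = 154·400 + 4·3.215 = 61600 μs.

61600 μs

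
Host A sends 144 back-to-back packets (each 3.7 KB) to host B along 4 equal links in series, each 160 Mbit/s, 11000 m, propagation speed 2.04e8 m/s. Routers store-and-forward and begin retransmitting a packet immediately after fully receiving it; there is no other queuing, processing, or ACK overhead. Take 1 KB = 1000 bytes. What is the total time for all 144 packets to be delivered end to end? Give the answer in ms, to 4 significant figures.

Per-hop transmission t_tx = L/R = 29600/160000000 = 0.185 ms.
Per-hop propagation t_prop = 11000/204000000 = 0.0539216 ms.
Pipeline fill: first packet needs 4·t_tx to clear all hops; remaining 143 packets each add one t_tx.
Total = (4+144-1)·t_tx + 4·t_prop = 147·0.185 + 4·0.0539216 = 27.41 ms.

27.41 ms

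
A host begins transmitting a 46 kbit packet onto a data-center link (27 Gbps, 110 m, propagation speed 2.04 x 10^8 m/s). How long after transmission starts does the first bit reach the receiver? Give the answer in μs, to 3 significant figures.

First bit experiences only propagation delay: d/s = 110/204000000 = 0.539 μs.

0.539 μs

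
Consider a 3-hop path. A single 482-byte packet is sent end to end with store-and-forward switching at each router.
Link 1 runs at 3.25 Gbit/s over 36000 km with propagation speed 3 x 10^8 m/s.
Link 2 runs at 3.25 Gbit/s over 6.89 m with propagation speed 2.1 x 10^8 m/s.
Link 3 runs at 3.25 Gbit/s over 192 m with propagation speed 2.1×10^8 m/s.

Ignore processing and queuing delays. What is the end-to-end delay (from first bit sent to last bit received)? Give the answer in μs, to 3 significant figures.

L = 482 × 8 = 3856 bits.
Transmission delay per hop = L/R = 3856/3250000000 = 1.18646 μs; 3 hops → 3.55938 μs.
Propagation delays (d/s per hop): 120000, 0.0328095, 0.914286 μs; sum = 120001 μs.
End-to-end = 120000 μs.

120000 μs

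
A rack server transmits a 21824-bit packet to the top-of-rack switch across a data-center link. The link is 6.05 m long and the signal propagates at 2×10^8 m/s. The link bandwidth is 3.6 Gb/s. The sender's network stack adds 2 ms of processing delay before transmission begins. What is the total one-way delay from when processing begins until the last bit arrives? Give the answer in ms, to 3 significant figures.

Transmission delay = L/R = 21824 / 3600000000 = 0.00606222 ms.
Propagation delay = d/s = 6.05 m / 200000000 m/s = 3.025e-05 ms.
Plus processing delay 2 ms = 2 ms.
Total = 2.01 ms.

2.01 ms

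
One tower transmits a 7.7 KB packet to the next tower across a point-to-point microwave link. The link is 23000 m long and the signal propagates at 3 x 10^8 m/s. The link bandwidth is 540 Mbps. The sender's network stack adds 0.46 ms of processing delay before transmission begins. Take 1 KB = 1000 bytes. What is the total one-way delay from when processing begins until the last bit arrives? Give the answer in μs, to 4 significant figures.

L = 61600 bits.
Transmission delay = L/R = 61600 / 540000000 = 114.074 μs.
Propagation delay = d/s = 23000 m / 300000000 m/s = 76.6667 μs.
Plus processing delay 0.46 ms = 460 μs.
Total = 650.7 μs.

650.7 μs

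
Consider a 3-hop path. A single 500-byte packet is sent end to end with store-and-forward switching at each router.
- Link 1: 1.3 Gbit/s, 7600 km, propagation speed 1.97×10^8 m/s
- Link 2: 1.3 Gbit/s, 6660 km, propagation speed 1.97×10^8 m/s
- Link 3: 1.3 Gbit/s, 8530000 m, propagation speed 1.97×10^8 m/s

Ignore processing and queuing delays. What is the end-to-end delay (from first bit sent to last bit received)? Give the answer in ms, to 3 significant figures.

L = 500 × 8 = 4000 bits.
Transmission delay per hop = L/R = 4000/1300000000 = 0.00307692 ms; 3 hops → 0.00923077 ms.
Propagation delays (d/s per hop): 38.5787, 33.8071, 43.2995 ms; sum = 115.685 ms.
End-to-end = 116 ms.

116 ms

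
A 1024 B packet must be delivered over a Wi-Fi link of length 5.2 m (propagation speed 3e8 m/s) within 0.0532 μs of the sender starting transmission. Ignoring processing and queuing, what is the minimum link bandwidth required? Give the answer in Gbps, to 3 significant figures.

228 Gbps

L = 8192 bits.
Propagation delay = 5.2 / 300000000 = 0.0173333 μs.
Transmission budget = 0.0532 − 0.0173333 = 0.0358667 μs.
R ≥ L / t_tx = 8192 bits / 3.58667e-08 s = 228 Gbps.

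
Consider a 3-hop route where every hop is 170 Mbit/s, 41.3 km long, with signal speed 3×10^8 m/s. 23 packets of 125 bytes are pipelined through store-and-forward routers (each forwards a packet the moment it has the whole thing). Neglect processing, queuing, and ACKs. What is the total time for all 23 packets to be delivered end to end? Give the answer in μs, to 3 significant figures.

Per-hop transmission t_tx = L/R = 1000/170000000 = 5.88235 μs.
Per-hop propagation t_prop = 41300/300000000 = 137.667 μs.
Pipeline fill: first packet needs 3·t_tx to clear all hops; remaining 22 packets each add one t_tx.
Total = (3+23-1)·t_tx + 3·t_prop = 25·5.88235 + 3·137.667 = 560 μs.

560 μs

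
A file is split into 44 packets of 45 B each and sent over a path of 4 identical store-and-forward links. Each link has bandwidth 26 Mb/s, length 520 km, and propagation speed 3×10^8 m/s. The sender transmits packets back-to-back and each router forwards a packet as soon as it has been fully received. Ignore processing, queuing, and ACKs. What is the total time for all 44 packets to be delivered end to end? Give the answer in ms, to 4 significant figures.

Per-hop transmission t_tx = L/R = 360/26000000 = 0.0138462 ms.
Per-hop propagation t_prop = 520000/300000000 = 1.73333 ms.
Pipeline fill: first packet needs 4·t_tx to clear all hops; remaining 43 packets each add one t_tx.
Total = (4+44-1)·t_tx + 4·t_prop = 47·0.0138462 + 4·1.73333 = 7.584 ms.

7.584 ms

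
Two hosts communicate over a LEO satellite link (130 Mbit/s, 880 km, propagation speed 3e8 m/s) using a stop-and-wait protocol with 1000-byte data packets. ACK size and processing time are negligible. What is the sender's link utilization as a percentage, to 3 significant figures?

t_tx = L/R = 8000/130000000 = 6.15385e-05 s.
t_prop = 880000/300000000 = 0.00293333 s; RTT = 0.00586667 s.
Cycle = t_tx + RTT = 0.00592821 s.
Utilization = t_tx / cycle = 6.15385e-05/0.00592821 = 1.04 %.

1.04 %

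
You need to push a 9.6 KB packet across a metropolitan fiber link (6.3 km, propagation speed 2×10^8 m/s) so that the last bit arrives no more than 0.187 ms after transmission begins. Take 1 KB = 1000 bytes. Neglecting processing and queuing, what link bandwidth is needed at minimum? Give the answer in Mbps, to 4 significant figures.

L = 76800 bits.
Propagation delay = 6300 / 200000000 = 0.0315 ms.
Transmission budget = 0.187 − 0.0315 = 0.1555 ms.
R ≥ L / t_tx = 76800 bits / 0.0001555 s = 493.9 Mbps.

493.9 Mbps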